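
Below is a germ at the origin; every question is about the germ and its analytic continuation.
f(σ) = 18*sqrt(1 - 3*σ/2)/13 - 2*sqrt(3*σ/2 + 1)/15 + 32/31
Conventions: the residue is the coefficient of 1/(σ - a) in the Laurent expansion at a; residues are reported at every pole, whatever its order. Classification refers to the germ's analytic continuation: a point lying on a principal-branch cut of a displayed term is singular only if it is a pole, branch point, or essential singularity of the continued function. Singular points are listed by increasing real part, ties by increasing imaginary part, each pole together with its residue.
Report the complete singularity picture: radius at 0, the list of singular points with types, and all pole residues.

Radius of convergence at 0: 2/3.
At -2/3: an algebraic (square-root) branch point.
At 2/3: an algebraic (square-root) branch point.

Branch term (-2/15)*sqrt(1 - σ/(-2/3)): its argument vanishes at σ = -2/3, a square-root branch point, modulus 2/3.
Branch term (18/13)*sqrt(1 - σ/(2/3)): its argument vanishes at σ = 2/3, a square-root branch point, modulus 2/3.
The radius of convergence is the smallest modulus among the singular points: 2/3.
List the singular points by increasing real part (a conjugate pair: the negative imaginary part first).


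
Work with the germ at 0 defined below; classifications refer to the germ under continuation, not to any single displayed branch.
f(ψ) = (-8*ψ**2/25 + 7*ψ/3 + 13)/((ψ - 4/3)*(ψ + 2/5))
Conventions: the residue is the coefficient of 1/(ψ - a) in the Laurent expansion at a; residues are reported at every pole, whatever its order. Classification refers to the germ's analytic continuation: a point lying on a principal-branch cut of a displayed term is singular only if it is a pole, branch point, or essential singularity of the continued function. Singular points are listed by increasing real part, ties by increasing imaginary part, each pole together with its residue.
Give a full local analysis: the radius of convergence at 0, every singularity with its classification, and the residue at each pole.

Denominator factor (ψ + 2/5): pole of order 1 at -2/5, modulus 2/5.
Denominator factor (ψ - 4/3): pole of order 1 at 4/3, modulus 4/3.
The radius of convergence is the smallest modulus among the singular points: 2/5.
At the order-1 pole -2/5 set g(ψ) = (ψ - (-2/5))*f(ψ) = (-8*ψ**2/25 + 7*ψ/3 + 13)/(ψ - 4/3).
Simple pole: residue = g(a) at a = -2/5, which is -1733/250.
At the order-1 pole 4/3 set g(ψ) = (ψ - (4/3))*f(ψ) = (-8*ψ**2/25 + 7*ψ/3 + 13)/(ψ + 2/5).
Simple pole: residue = g(a) at a = 4/3, which is 269/30.
List the singular points by increasing real part (a conjugate pair: the negative imaginary part first).

Radius of convergence at 0: 2/5.
At -2/5: a pole of order 1; residue -1733/250.
At 4/3: a pole of order 1; residue 269/30.


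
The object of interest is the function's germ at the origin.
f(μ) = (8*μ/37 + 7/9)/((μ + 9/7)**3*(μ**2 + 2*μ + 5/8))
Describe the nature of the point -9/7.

The point is a pole of order 3.

The denominator factor μ + 9/7 vanishes at -9/7 and appears to the power 3; the numerator there equals 1165/2331, nonzero, and no other factor vanishes.
Hence a pole whose order is the multiplicity, 3.


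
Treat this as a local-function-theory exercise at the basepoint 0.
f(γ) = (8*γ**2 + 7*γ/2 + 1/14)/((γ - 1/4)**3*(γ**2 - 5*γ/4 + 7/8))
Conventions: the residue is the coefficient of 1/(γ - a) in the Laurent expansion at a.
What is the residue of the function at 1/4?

At the order-3 pole 1/4 set g(γ) = (γ - (1/4))^3*f(γ) = (8*γ**2 + 7*γ/2 + 1/14)/(γ**2 - 5*γ/4 + 7/8).
Order-3 pole: residue = g''(a)/2; g''(1/4) = 46952/875, so the residue is 23476/875.

The residue is 23476/875.


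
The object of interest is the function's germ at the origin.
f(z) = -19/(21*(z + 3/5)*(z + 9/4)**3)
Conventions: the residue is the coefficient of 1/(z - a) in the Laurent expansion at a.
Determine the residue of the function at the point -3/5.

The residue is -152000/754677.

At the order-1 pole -3/5 set g(z) = (z - (-3/5))*f(z) = -19/(21*(z + 9/4)**3).
Simple pole: residue = g(a) at a = -3/5, which is -152000/754677.


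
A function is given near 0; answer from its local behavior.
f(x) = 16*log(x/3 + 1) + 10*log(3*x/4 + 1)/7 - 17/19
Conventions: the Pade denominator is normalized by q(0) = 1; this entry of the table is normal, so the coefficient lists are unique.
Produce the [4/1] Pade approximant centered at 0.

Taylor coefficients needed (expand at 0): a_0 = -17/19, a_1 = 269/42, a_2 = -1301/1008, a_3 = 7229/18144, a_4 = -47141/290304, a_5 = 352589/4354560.
Write the denominator as Q(x) = 1 + q1*x. Requiring Q*f - P = O(x^6) with deg P <= 4 kills the coefficients of x^5..x^5 in Q*f:
  x^5: a_5 + q1*a_4 = 0, i.e. 352589/4354560 + (-47141/290304)*q1 = 0.
Solving this linear system: q1 = 352589/707115.
The numerator is Q*f truncated at degree 4: P0 = a_0 = -17/19; P1 = a_1 + q1*a_0 = 21975923/3688090; P2 = a_2 + q1*a_1 = 150706441/79196880; P3 = a_3 + q1*a_2 = -1048398289/4276631520; P4 = a_4 + q1*a_3 = 7447745881/205278312960.

The Pade approximant has numerator coefficients [-17/19, 21975923/3688090, 150706441/79196880, -1048398289/4276631520, 7447745881/205278312960]; denominator coefficients [1, 352589/707115].


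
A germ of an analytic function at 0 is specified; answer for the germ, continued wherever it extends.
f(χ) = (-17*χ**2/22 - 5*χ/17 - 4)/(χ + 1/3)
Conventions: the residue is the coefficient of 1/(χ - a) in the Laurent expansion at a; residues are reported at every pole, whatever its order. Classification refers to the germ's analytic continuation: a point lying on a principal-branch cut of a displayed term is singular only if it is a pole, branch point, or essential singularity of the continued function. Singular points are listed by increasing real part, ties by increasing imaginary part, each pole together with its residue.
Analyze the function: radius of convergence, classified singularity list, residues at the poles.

Denominator factor (χ + 1/3): pole of order 1 at -1/3, modulus 1/3.
The radius of convergence is the smallest modulus among the singular points: 1/3.
At the order-1 pole -1/3 set g(χ) = (χ - (-1/3))*f(χ) = -17*χ**2/22 - 5*χ/17 - 4.
Simple pole: residue = g(a) at a = -1/3, which is -13423/3366.

Radius of convergence at 0: 1/3.
At -1/3: a pole of order 1; residue -13423/3366.


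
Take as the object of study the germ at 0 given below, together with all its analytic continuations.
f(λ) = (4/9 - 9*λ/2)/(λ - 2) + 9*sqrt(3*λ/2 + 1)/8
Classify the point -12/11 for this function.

Denominator factors: λ - 2 = -34/11 at λ = -12/11 — none vanishes.
Branch term sqrt(1 - λ/(-2/3)): argument at -12/11 is -7/11, nonzero, so -12/11 is not its branch point (a point on a principal cut is still regular for the continued germ).
So the germ continues analytically to -12/11.

The point is a regular point.


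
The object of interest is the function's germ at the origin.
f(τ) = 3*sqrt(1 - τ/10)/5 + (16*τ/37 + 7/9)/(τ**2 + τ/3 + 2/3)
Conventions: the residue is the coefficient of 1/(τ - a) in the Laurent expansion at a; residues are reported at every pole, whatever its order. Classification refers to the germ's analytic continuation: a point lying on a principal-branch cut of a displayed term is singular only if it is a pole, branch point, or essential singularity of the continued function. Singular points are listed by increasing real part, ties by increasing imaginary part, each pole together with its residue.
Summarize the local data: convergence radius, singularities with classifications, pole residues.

Denominator factor (τ**2 + τ/3 + 2/3): discriminant -23/9, complex-conjugate roots (-1/6) + ((1/6)*sqrt(23))*i and (-1/6) - ((1/6)*sqrt(23))*i; poles of order 1, moduli (1/3)*sqrt(6) and (1/3)*sqrt(6).
Branch term (3/5)*sqrt(1 - τ/(10)): its argument vanishes at τ = 10, a square-root branch point, modulus 10.
The radius of convergence is the smallest modulus among the singular points: (1/3)*sqrt(6).
The branch term is analytic at (-1/6) - ((1/6)*sqrt(23))*i and contributes nothing to the residue; only the rational part matters.
The factor τ**2 + τ/3 + 2/3 splits as (τ - a)(τ - a') with a = (-1/6) - ((1/6)*sqrt(23))*i, a' = (-1/6) + ((1/6)*sqrt(23))*i. At the order-1 pole a set g(τ) = (τ - a)*(rational part) = [16*τ/37 + 7/9] / (τ - a').
Simple pole: residue = g(a) at a = (-1/6) - ((1/6)*sqrt(23))*i, which is (8/37) + ((235/2553)*sqrt(23))*i.
The branch term is analytic at (-1/6) + ((1/6)*sqrt(23))*i and contributes nothing to the residue; only the rational part matters.
The factor τ**2 + τ/3 + 2/3 splits as (τ - a)(τ - a') with a = (-1/6) + ((1/6)*sqrt(23))*i, a' = (-1/6) - ((1/6)*sqrt(23))*i. At the order-1 pole a set g(τ) = (τ - a)*(rational part) = [16*τ/37 + 7/9] / (τ - a').
Simple pole: residue = g(a) at a = (-1/6) + ((1/6)*sqrt(23))*i, which is (8/37) - ((235/2553)*sqrt(23))*i.
List the singular points by increasing real part (a conjugate pair: the negative imaginary part first).

Radius of convergence at 0: (1/3)*sqrt(6).
At (-1/6) - ((1/6)*sqrt(23))*i: a pole of order 1; residue (8/37) + ((235/2553)*sqrt(23))*i.
At (-1/6) + ((1/6)*sqrt(23))*i: a pole of order 1; residue (8/37) - ((235/2553)*sqrt(23))*i.
At 10: an algebraic (square-root) branch point.


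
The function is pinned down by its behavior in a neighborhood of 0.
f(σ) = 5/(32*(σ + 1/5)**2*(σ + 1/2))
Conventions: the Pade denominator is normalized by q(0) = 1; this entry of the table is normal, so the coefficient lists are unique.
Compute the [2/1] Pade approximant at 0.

Taylor coefficients needed (expand at 0): a_0 = 125/16, a_1 = -375/4, a_2 = 12375/16, a_3 = -43625/8.
Write the denominator as Q(σ) = 1 + q1*σ. Requiring Q*f - P = O(σ^4) with deg P <= 2 kills the coefficients of σ^3..σ^3 in Q*f:
  σ^3: a_3 + q1*a_2 = 0, i.e. -43625/8 + (12375/16)*q1 = 0.
Solving this linear system: q1 = 698/99.
The numerator is Q*f truncated at degree 2: P0 = a_0 = 125/16; P1 = a_1 + q1*a_0 = -30625/792; P2 = a_2 + q1*a_1 = 59375/528.

The Pade approximant has numerator coefficients [125/16, -30625/792, 59375/528]; denominator coefficients [1, 698/99].


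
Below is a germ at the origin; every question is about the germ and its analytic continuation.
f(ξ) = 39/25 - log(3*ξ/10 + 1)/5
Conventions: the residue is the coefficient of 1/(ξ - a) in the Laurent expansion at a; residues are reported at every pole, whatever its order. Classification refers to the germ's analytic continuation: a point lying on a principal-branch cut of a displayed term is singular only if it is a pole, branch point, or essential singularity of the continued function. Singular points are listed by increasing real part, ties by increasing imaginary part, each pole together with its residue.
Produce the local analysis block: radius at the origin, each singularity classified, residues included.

Branch term (-1/5)*log(1 - ξ/(-10/3)): its argument vanishes at ξ = -10/3, a logarithmic branch point, modulus 10/3.
The radius of convergence is the smallest modulus among the singular points: 10/3.

Radius of convergence at 0: 10/3.
At -10/3: a logarithmic branch point.


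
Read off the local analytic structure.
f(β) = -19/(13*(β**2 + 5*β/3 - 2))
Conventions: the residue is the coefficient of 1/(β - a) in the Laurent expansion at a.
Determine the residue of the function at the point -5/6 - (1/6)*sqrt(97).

The factor β**2 + 5*β/3 - 2 splits as (β - a)(β - a') with a = -5/6 - (1/6)*sqrt(97), a' = -5/6 + (1/6)*sqrt(97). At the order-1 pole a set g(β) = (β - a)*f(β) = [-19/13] / (β - a').
Simple pole: residue = g(a) at a = -5/6 - (1/6)*sqrt(97), which is (57/1261)*sqrt(97).

The residue is (57/1261)*sqrt(97).


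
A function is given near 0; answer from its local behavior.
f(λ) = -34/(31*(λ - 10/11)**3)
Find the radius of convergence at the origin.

Denominator factor (λ - 10/11)^3: pole of order 3 at 10/11, modulus 10/11.
The radius of convergence is the smallest modulus among the singular points: 10/11.

The radius of convergence is 10/11.


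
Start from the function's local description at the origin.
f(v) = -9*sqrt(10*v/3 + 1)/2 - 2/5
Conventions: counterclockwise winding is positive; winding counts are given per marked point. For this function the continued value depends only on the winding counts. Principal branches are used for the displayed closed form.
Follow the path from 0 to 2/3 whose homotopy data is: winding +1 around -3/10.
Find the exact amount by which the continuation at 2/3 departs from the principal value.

The rational part is single-valued and drops out of the difference; each branch term changes only by its own monodromy.
(-9/2)*sqrt(1 - v/(-3/10)): winding +1 is odd, the square root flips sign, contributing -2*(-9/2)*sqrt(1 - (2/3)/(-3/10)) = -2*(-9/2)*sqrt(29/9) = (3)*sqrt(29).
Summing the contributions at v = 2/3 gives (3)*sqrt(29).

Continued minus principal equals (3)*sqrt(29).


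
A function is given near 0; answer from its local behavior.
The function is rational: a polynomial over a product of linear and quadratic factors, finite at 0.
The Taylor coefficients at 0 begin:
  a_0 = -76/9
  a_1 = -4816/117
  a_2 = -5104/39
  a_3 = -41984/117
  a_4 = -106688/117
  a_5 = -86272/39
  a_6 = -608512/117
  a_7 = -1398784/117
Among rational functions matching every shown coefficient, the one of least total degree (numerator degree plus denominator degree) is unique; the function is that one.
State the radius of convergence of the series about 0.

The radius of convergence is 1/2.

No rational of total degree below 3 reproduces all 8 coefficients; solving the [1/2] Pade equations on them gives f(η) = (-24*η/13 - 19/9)/(η - 1/2)**2, whose expansion matches every shown term.
Denominator factor (η - 1/2)^2: pole of order 2 at 1/2, modulus 1/2.
The radius of convergence is the smallest modulus among the singular points: 1/2.


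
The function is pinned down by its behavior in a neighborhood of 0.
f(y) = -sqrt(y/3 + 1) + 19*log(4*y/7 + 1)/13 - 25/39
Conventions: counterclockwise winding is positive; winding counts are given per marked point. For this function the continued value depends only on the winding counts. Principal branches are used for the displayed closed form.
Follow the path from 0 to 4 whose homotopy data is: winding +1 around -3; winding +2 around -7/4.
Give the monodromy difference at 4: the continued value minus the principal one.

Continued minus principal equals ((2/3)*sqrt(21)) + ((76/13)*pi)*i.

The rational part is single-valued and drops out of the difference; each branch term changes only by its own monodromy.
(19/13)*log(1 - y/(-7/4)): each positive loop around -7/4 adds 2*pi*i to the log, so winding +2 contributes (19/13)*(2)*2*pi*i = (76/13)*pi*i.
(-1)*sqrt(1 - y/(-3)): winding +1 is odd, the square root flips sign, contributing -2*(-1)*sqrt(1 - (4)/(-3)) = -2*(-1)*sqrt(7/3) = (2/3)*sqrt(21).
Summing the contributions at y = 4 gives ((2/3)*sqrt(21)) + ((76/13)*pi)*i.


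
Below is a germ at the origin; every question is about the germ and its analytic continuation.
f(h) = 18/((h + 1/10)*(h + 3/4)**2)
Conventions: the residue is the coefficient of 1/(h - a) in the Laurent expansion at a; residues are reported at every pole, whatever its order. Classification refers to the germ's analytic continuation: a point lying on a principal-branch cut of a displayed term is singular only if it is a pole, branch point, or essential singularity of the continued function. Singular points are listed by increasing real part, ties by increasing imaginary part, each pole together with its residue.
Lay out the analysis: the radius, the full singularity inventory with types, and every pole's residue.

Radius of convergence at 0: 1/10.
At -3/4: a pole of order 2; residue -7200/169.
At -1/10: a pole of order 1; residue 7200/169.

Denominator factor (h + 1/10): pole of order 1 at -1/10, modulus 1/10.
Denominator factor (h + 3/4)^2: pole of order 2 at -3/4, modulus 3/4.
The radius of convergence is the smallest modulus among the singular points: 1/10.
At the order-2 pole -3/4 set g(h) = (h - (-3/4))^2*f(h) = 18/(h + 1/10).
Order-2 pole: residue = g'(a); g'(-3/4) = -7200/169, so the residue is -7200/169.
At the order-1 pole -1/10 set g(h) = (h - (-1/10))*f(h) = 18/(h + 3/4)**2.
Simple pole: residue = g(a) at a = -1/10, which is 7200/169.
List the singular points by increasing real part (a conjugate pair: the negative imaginary part first).


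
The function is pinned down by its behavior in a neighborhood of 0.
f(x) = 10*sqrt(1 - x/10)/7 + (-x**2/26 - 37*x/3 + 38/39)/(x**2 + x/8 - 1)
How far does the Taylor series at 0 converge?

The radius of convergence is -1/16 + (1/16)*sqrt(257).

Denominator factor (x**2 + x/8 - 1): discriminant 257/64, real irrational roots -1/16 + (1/16)*sqrt(257) and -1/16 - (1/16)*sqrt(257); poles of order 1, moduli -1/16 + (1/16)*sqrt(257) and 1/16 + (1/16)*sqrt(257).
Branch term (10/7)*sqrt(1 - x/(10)): its argument vanishes at x = 10, a square-root branch point, modulus 10.
The radius of convergence is the smallest modulus among the singular points: -1/16 + (1/16)*sqrt(257).


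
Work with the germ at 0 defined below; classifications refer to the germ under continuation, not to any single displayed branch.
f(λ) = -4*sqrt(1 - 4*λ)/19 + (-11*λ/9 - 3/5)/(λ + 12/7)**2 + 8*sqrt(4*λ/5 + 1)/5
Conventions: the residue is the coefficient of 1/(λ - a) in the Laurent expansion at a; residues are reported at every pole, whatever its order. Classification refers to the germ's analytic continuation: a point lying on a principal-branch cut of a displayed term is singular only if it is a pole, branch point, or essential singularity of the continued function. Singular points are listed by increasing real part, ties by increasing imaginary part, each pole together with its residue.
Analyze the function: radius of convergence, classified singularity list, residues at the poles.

Radius of convergence at 0: 1/4.
At -12/7: a pole of order 2; residue -11/9.
At -5/4: an algebraic (square-root) branch point.
At 1/4: an algebraic (square-root) branch point.

Denominator factor (λ + 12/7)^2: pole of order 2 at -12/7, modulus 12/7.
Branch term (8/5)*sqrt(1 - λ/(-5/4)): its argument vanishes at λ = -5/4, a square-root branch point, modulus 5/4.
Branch term (-4/19)*sqrt(1 - λ/(1/4)): its argument vanishes at λ = 1/4, a square-root branch point, modulus 1/4.
The radius of convergence is the smallest modulus among the singular points: 1/4.
The branch terms are analytic at -12/7 and contribute nothing to the residue; only the rational part matters.
At the order-2 pole -12/7 set g(λ) = (λ - (-12/7))^2*(rational part) = -11*λ/9 - 3/5.
Order-2 pole: residue = g'(a); g'(-12/7) = -11/9, so the residue is -11/9.
List the singular points by increasing real part (a conjugate pair: the negative imaginary part first).


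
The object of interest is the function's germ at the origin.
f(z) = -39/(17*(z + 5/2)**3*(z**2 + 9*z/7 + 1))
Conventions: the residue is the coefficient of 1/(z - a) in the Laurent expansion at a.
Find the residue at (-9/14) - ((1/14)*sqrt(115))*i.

The residue is (4177992/24529249) - ((18795504/2820863635)*sqrt(115))*i.

The factor z**2 + 9*z/7 + 1 splits as (z - a)(z - a') with a = (-9/14) - ((1/14)*sqrt(115))*i, a' = (-9/14) + ((1/14)*sqrt(115))*i. At the order-1 pole a set g(z) = (z - a)*f(z) = [-39/(17*(z + 5/2)**3)] / (z - a').
Simple pole: residue = g(a) at a = (-9/14) - ((1/14)*sqrt(115))*i, which is (4177992/24529249) - ((18795504/2820863635)*sqrt(115))*i.


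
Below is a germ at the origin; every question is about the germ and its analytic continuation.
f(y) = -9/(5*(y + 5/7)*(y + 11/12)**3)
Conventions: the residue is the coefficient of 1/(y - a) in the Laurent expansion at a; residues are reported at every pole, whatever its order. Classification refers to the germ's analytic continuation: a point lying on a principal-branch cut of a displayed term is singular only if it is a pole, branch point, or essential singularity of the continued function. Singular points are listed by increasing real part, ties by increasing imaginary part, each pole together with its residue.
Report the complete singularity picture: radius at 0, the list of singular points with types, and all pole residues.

Denominator factor (y + 11/12)^3: pole of order 3 at -11/12, modulus 11/12.
Denominator factor (y + 5/7): pole of order 1 at -5/7, modulus 5/7.
The radius of convergence is the smallest modulus among the singular points: 5/7.
At the order-3 pole -11/12 set g(y) = (y - (-11/12))^3*f(y) = -9/(5*(y + 5/7)).
Order-3 pole: residue = g''(a)/2; g''(-11/12) = 10668672/24565, so the residue is 5334336/24565.
At the order-1 pole -5/7 set g(y) = (y - (-5/7))*f(y) = -9/(5*(y + 11/12)**3).
Simple pole: residue = g(a) at a = -5/7, which is -5334336/24565.
List the singular points by increasing real part (a conjugate pair: the negative imaginary part first).

Radius of convergence at 0: 5/7.
At -11/12: a pole of order 3; residue 5334336/24565.
At -5/7: a pole of order 1; residue -5334336/24565.


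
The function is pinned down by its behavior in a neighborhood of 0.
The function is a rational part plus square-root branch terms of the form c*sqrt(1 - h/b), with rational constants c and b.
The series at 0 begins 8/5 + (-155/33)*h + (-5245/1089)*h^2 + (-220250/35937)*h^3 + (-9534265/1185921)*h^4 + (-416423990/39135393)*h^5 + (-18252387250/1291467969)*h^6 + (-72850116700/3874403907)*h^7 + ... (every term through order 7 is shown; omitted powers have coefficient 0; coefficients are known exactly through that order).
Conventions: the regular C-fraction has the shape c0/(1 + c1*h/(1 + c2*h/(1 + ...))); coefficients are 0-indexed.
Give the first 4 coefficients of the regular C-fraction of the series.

The regular C-fraction coefficients are [8/5, 775/264, -2947/744, -707064/11054197].

Taylor coefficients (read off): a_0 = 8/5, a_1 = -155/33, a_2 = -5245/1089, a_3 = -220250/35937.
c0 = a_0 = 8/5. Peel one level at a time: if S = 1 + c*h/S' with S'(0) = 1, then c is the h-coefficient of S and S' = c*h/(S - 1).
S_1 = c0/f = 1 + (775/264)*h + (73675/6336)*h^2 + ...; c1 = 775/264.
S_2 = c1*h/(S_1 - 1) = 1 + (-2947/744)*h + (-29461/116281)*h^2 + ...; c2 = -2947/744.
S_3 = c2*h/(S_2 - 1) = 1 + (-707064/11054197)*h + ...; c3 = -707064/11054197.


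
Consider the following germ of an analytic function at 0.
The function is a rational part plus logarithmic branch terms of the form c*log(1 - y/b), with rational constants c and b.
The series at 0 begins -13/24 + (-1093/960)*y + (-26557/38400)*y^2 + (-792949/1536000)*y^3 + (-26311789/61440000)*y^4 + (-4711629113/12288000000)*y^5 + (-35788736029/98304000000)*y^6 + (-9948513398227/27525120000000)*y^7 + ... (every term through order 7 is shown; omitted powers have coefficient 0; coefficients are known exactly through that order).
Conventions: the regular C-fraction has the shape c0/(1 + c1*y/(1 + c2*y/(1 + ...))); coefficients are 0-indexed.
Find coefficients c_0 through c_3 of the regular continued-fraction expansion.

The regular C-fraction coefficients are [-13/24, -1093/520, 106176/71045, 2732353/48354320].

Taylor coefficients (read off): a_0 = -13/24, a_1 = -1093/960, a_2 = -26557/38400, a_3 = -792949/1536000.
c0 = a_0 = -13/24. Peel one level at a time: if S = 1 + c*y/S' with S'(0) = 1, then c is the y-coefficient of S and S' = c*y/(S - 1).
S_1 = c0/f = 1 + (-1093/520)*y + (13272/4225)*y^2 + ...; c1 = -1093/520.
S_2 = c1*y/(S_1 - 1) = 1 + (106176/71045)*y + (-2522172/29866225)*y^2 + ...; c2 = 106176/71045.
S_3 = c2*y/(S_2 - 1) = 1 + (2732353/48354320)*y + ...; c3 = 2732353/48354320.


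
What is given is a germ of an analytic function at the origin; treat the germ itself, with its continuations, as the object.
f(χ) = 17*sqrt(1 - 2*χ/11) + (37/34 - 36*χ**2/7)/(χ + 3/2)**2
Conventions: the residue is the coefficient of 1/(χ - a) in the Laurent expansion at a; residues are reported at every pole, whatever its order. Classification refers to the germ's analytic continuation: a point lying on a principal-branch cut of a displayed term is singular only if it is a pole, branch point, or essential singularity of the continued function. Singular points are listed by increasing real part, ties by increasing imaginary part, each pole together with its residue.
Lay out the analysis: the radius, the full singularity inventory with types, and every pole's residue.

Denominator factor (χ + 3/2)^2: pole of order 2 at -3/2, modulus 3/2.
Branch term (17)*sqrt(1 - χ/(11/2)): its argument vanishes at χ = 11/2, a square-root branch point, modulus 11/2.
The radius of convergence is the smallest modulus among the singular points: 3/2.
The branch term is analytic at -3/2 and contributes nothing to the residue; only the rational part matters.
At the order-2 pole -3/2 set g(χ) = (χ - (-3/2))^2*(rational part) = 37/34 - 36*χ**2/7.
Order-2 pole: residue = g'(a); g'(-3/2) = 108/7, so the residue is 108/7.
List the singular points by increasing real part (a conjugate pair: the negative imaginary part first).

Radius of convergence at 0: 3/2.
At -3/2: a pole of order 2; residue 108/7.
At 11/2: an algebraic (square-root) branch point.


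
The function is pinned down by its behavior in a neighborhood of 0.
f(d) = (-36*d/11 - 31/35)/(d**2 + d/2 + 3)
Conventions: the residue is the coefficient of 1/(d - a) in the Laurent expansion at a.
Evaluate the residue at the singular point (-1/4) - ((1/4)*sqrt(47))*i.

The residue is (-18/11) - ((52/18095)*sqrt(47))*i.

The factor d**2 + d/2 + 3 splits as (d - a)(d - a') with a = (-1/4) - ((1/4)*sqrt(47))*i, a' = (-1/4) + ((1/4)*sqrt(47))*i. At the order-1 pole a set g(d) = (d - a)*f(d) = [-36*d/11 - 31/35] / (d - a').
Simple pole: residue = g(a) at a = (-1/4) - ((1/4)*sqrt(47))*i, which is (-18/11) - ((52/18095)*sqrt(47))*i.


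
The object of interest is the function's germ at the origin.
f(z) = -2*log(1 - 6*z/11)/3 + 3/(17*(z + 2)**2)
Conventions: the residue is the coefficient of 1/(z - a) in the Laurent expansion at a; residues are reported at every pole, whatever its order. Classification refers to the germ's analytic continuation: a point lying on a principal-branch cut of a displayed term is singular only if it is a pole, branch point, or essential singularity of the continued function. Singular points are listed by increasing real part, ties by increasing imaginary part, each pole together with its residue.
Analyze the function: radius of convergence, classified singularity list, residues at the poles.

Radius of convergence at 0: 11/6.
At -2: a pole of order 2; residue 0.
At 11/6: a logarithmic branch point.

Denominator factor (z + 2)^2: pole of order 2 at -2, modulus 2.
Branch term (-2/3)*log(1 - z/(11/6)): its argument vanishes at z = 11/6, a logarithmic branch point, modulus 11/6.
The radius of convergence is the smallest modulus among the singular points: 11/6.
The branch term is analytic at -2 and contributes nothing to the residue; only the rational part matters.
At the order-2 pole -2 set g(z) = (z - (-2))^2*(rational part) = 3/17.
Order-2 pole: residue = g'(a); g'(-2) = 0, so the residue is 0.
List the singular points by increasing real part (a conjugate pair: the negative imaginary part first).


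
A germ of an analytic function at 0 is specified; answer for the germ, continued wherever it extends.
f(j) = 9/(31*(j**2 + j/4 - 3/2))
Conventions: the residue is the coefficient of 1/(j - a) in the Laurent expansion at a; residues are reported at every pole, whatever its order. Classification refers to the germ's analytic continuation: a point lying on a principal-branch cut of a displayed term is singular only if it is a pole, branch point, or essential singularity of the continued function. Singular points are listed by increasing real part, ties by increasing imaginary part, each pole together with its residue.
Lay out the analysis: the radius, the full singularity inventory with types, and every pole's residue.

Radius of convergence at 0: -1/8 + (1/8)*sqrt(97).
At -1/8 - (1/8)*sqrt(97): a pole of order 1; residue -(36/3007)*sqrt(97).
At -1/8 + (1/8)*sqrt(97): a pole of order 1; residue (36/3007)*sqrt(97).

Denominator factor (j**2 + j/4 - 3/2): discriminant 97/16, real irrational roots -1/8 + (1/8)*sqrt(97) and -1/8 - (1/8)*sqrt(97); poles of order 1, moduli -1/8 + (1/8)*sqrt(97) and 1/8 + (1/8)*sqrt(97).
The radius of convergence is the smallest modulus among the singular points: -1/8 + (1/8)*sqrt(97).
The factor j**2 + j/4 - 3/2 splits as (j - a)(j - a') with a = -1/8 - (1/8)*sqrt(97), a' = -1/8 + (1/8)*sqrt(97). At the order-1 pole a set g(j) = (j - a)*f(j) = [9/31] / (j - a').
Simple pole: residue = g(a) at a = -1/8 - (1/8)*sqrt(97), which is -(36/3007)*sqrt(97).
The factor j**2 + j/4 - 3/2 splits as (j - a)(j - a') with a = -1/8 + (1/8)*sqrt(97), a' = -1/8 - (1/8)*sqrt(97). At the order-1 pole a set g(j) = (j - a)*f(j) = [9/31] / (j - a').
Simple pole: residue = g(a) at a = -1/8 + (1/8)*sqrt(97), which is (36/3007)*sqrt(97).
List the singular points by increasing real part (a conjugate pair: the negative imaginary part first).


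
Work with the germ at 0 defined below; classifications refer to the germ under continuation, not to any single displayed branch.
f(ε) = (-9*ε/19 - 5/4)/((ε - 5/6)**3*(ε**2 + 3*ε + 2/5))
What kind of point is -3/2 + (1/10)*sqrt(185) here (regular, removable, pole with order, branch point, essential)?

The point is a pole of order 1.

The denominator factor ε**2 + 3*ε + 2/5 vanishes at -3/2 + (1/10)*sqrt(185) and appears to the power 1; the numerator there equals -41/76 - (9/190)*sqrt(185), nonzero, and no other factor vanishes.
Hence a pole whose order is the multiplicity, 1.


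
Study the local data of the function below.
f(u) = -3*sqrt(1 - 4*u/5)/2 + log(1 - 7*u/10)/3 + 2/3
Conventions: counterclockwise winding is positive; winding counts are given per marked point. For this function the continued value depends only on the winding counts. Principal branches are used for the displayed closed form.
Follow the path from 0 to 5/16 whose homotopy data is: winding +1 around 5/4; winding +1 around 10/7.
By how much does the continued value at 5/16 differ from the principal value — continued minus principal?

The rational part is single-valued and drops out of the difference; each branch term changes only by its own monodromy.
(-3/2)*sqrt(1 - u/(5/4)): winding +1 is odd, the square root flips sign, contributing -2*(-3/2)*sqrt(1 - (5/16)/(5/4)) = -2*(-3/2)*sqrt(3/4) = (3/2)*sqrt(3).
(1/3)*log(1 - u/(10/7)): each positive loop around 10/7 adds 2*pi*i to the log, so winding +1 contributes (1/3)*(1)*2*pi*i = (2/3)*pi*i.
Summing the contributions at u = 5/16 gives ((3/2)*sqrt(3)) + ((2/3)*pi)*i.

Continued minus principal equals ((3/2)*sqrt(3)) + ((2/3)*pi)*i.


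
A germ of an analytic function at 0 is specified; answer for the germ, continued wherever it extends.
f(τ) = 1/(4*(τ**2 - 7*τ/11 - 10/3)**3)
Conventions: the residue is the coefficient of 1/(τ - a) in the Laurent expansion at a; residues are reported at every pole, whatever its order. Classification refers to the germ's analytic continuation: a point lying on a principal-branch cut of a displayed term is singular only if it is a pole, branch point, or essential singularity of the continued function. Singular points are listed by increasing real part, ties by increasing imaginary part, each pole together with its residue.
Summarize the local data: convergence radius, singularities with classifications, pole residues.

Radius of convergence at 0: -7/22 + (1/66)*sqrt(14961).
At 7/22 - (1/66)*sqrt(14961): a pole of order 3; residue -(4348377/248055065606)*sqrt(14961).
At 7/22 + (1/66)*sqrt(14961): a pole of order 3; residue (4348377/248055065606)*sqrt(14961).

Denominator factor (τ**2 - 7*τ/11 - 10/3)^3: discriminant 4987/363, real irrational roots 7/22 + (1/66)*sqrt(14961) and 7/22 - (1/66)*sqrt(14961); poles of order 3, moduli 7/22 + (1/66)*sqrt(14961) and -7/22 + (1/66)*sqrt(14961).
The radius of convergence is the smallest modulus among the singular points: -7/22 + (1/66)*sqrt(14961).
The factor τ**2 - 7*τ/11 - 10/3 splits as (τ - a)(τ - a') with a = 7/22 - (1/66)*sqrt(14961), a' = 7/22 + (1/66)*sqrt(14961). At the order-3 pole a set g(τ) = (τ - a)^3*f(τ) = [1/4] / (τ - a')^3.
Order-3 pole: residue = g''(a)/2; g''(7/22 - (1/66)*sqrt(14961)) = -(4348377/124027532803)*sqrt(14961), so the residue is -(4348377/248055065606)*sqrt(14961).
The factor τ**2 - 7*τ/11 - 10/3 splits as (τ - a)(τ - a') with a = 7/22 + (1/66)*sqrt(14961), a' = 7/22 - (1/66)*sqrt(14961). At the order-3 pole a set g(τ) = (τ - a)^3*f(τ) = [1/4] / (τ - a')^3.
Order-3 pole: residue = g''(a)/2; g''(7/22 + (1/66)*sqrt(14961)) = (4348377/124027532803)*sqrt(14961), so the residue is (4348377/248055065606)*sqrt(14961).
List the singular points by increasing real part (a conjugate pair: the negative imaginary part first).


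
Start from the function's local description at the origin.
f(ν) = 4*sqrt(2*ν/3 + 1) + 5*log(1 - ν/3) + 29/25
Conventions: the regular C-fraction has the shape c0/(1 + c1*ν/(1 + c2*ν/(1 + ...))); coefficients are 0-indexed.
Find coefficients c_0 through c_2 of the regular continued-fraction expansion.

The regular C-fraction coefficients are [129/25, 25/387, -1211/774].

Taylor coefficients (expand at 0): a_0 = 129/25, a_1 = -1/3, a_2 = -1/2.
c0 = a_0 = 129/25. Peel one level at a time: if S = 1 + c*ν/S' with S'(0) = 1, then c is the ν-coefficient of S and S' = c*ν/(S - 1).
S_1 = c0/f = 1 + (25/387)*ν + (30275/299538)*ν^2 + ...; c1 = 25/387.
S_2 = c1*ν/(S_1 - 1) = 1 + (-1211/774)*ν + ...; c2 = -1211/774.


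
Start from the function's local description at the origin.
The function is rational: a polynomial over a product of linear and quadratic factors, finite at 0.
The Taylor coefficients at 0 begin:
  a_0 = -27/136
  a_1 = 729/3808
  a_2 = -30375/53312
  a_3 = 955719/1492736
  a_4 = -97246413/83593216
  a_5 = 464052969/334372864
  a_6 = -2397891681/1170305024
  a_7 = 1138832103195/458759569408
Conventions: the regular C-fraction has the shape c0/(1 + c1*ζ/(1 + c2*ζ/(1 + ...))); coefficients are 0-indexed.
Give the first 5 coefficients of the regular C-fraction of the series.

The regular C-fraction coefficients are [-27/136, 27/28, 169/84, -19451/7098, 86027031/184084264].

Taylor coefficients (read off): a_0 = -27/136, a_1 = 729/3808, a_2 = -30375/53312, a_3 = 955719/1492736, a_4 = -97246413/83593216.
c0 = a_0 = -27/136. Peel one level at a time: if S = 1 + c*ζ/S' with S'(0) = 1, then c is the ζ-coefficient of S and S' = c*ζ/(S - 1).
S_1 = c0/f = 1 + (27/28)*ζ + (-1521/784)*ζ^2 + ...; c1 = 27/28.
S_2 = c1*ζ/(S_1 - 1) = 1 + (169/84)*ζ + (19451/3528)*ζ^2 + ...; c2 = 169/84.
S_3 = c2*ζ/(S_2 - 1) = 1 + (-19451/7098)*ζ + (28675677/22391824)*ζ^2 + ...; c3 = -19451/7098.
S_4 = c3*ζ/(S_3 - 1) = 1 + (86027031/184084264)*ζ + ...; c4 = 86027031/184084264.


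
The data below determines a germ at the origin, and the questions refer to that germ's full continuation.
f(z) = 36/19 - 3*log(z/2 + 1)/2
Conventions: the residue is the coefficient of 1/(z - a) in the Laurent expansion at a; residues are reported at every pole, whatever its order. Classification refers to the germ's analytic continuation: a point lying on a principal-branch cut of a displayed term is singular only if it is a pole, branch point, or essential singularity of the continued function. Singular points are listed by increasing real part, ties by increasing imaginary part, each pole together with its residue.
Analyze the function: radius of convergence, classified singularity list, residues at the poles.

Radius of convergence at 0: 2.
At -2: a logarithmic branch point.

Branch term (-3/2)*log(1 - z/(-2)): its argument vanishes at z = -2, a logarithmic branch point, modulus 2.
The radius of convergence is the smallest modulus among the singular points: 2.


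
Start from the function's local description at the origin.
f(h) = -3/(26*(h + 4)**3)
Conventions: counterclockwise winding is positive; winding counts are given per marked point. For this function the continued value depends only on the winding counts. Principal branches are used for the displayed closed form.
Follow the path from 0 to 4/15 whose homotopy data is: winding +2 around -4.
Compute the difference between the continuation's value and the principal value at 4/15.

The function is rational, hence single-valued: continuing it around any pole returns the same value, so the difference is 0.

Continued minus principal equals 0.


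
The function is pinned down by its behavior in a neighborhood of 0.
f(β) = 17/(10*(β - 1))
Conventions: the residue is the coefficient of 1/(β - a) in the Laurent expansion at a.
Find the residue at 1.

The residue is 17/10.

At the order-1 pole 1 set g(β) = (β - (1))*f(β) = 17/10.
Simple pole: residue = g(a) at a = 1, which is 17/10.


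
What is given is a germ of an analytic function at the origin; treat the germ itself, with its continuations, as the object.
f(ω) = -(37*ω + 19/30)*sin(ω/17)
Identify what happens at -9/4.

The point is a regular point.

There is no denominator, hence no pole anywhere.
The factor -sin(ω/17) is entire.
So the germ continues analytically to -9/4.


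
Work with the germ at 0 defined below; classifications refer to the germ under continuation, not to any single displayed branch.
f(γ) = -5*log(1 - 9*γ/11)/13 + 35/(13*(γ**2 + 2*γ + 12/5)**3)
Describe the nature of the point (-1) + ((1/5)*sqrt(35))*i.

The point is a pole of order 3.

The denominator factor γ**2 + 2*γ + 12/5 vanishes at (-1) + ((1/5)*sqrt(35))*i and appears to the power 3; the numerator there equals 35/13, nonzero, and no other factor vanishes.
The branch terms are analytic at this point.
Hence a pole whose order is the multiplicity, 3.


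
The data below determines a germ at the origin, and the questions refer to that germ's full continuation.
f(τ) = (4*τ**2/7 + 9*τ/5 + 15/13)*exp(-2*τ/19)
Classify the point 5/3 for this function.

There is no denominator, hence no pole anywhere.
The factor exp(-2*τ/19) is entire.
So the germ continues analytically to 5/3.

The point is a regular point.


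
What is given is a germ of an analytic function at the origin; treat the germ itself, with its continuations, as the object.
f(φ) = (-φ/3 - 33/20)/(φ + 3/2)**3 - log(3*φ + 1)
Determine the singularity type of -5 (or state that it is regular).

The point is a regular point.

Denominator factors: φ + 3/2 = -7/2 at φ = -5 — none vanishes.
Branch term log(1 - φ/(-1/3)): argument at -5 is -14, nonzero, so -5 is not its branch point (a point on a principal cut is still regular for the continued germ).
So the germ continues analytically to -5.


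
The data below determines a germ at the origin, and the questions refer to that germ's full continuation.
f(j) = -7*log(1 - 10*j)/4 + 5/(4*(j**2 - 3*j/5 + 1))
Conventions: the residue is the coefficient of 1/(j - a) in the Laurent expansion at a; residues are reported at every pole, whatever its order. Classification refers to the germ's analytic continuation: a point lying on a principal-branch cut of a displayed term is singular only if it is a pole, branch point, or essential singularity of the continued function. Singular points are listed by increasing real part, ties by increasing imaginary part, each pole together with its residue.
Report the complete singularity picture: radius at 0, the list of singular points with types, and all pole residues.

Radius of convergence at 0: 1/10.
At 1/10: a logarithmic branch point.
At (3/10) - ((1/10)*sqrt(91))*i: a pole of order 1; residue ((25/364)*sqrt(91))*i.
At (3/10) + ((1/10)*sqrt(91))*i: a pole of order 1; residue -((25/364)*sqrt(91))*i.

Denominator factor (j**2 - 3*j/5 + 1): discriminant -91/25, complex-conjugate roots (3/10) + ((1/10)*sqrt(91))*i and (3/10) - ((1/10)*sqrt(91))*i; poles of order 1, moduli 1 and 1.
Branch term (-7/4)*log(1 - j/(1/10)): its argument vanishes at j = 1/10, a logarithmic branch point, modulus 1/10.
The radius of convergence is the smallest modulus among the singular points: 1/10.
The branch term is analytic at (3/10) - ((1/10)*sqrt(91))*i and contributes nothing to the residue; only the rational part matters.
The factor j**2 - 3*j/5 + 1 splits as (j - a)(j - a') with a = (3/10) - ((1/10)*sqrt(91))*i, a' = (3/10) + ((1/10)*sqrt(91))*i. At the order-1 pole a set g(j) = (j - a)*(rational part) = [5/4] / (j - a').
Simple pole: residue = g(a) at a = (3/10) - ((1/10)*sqrt(91))*i, which is ((25/364)*sqrt(91))*i.
The branch term is analytic at (3/10) + ((1/10)*sqrt(91))*i and contributes nothing to the residue; only the rational part matters.
The factor j**2 - 3*j/5 + 1 splits as (j - a)(j - a') with a = (3/10) + ((1/10)*sqrt(91))*i, a' = (3/10) - ((1/10)*sqrt(91))*i. At the order-1 pole a set g(j) = (j - a)*(rational part) = [5/4] / (j - a').
Simple pole: residue = g(a) at a = (3/10) + ((1/10)*sqrt(91))*i, which is -((25/364)*sqrt(91))*i.
List the singular points by increasing real part (a conjugate pair: the negative imaginary part first).
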